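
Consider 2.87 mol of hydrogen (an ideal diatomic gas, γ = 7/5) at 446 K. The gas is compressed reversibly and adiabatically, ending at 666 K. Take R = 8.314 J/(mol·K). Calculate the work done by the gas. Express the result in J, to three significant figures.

W ≈ -13100 J

Adiabatic ⇒ Q = 0, so W_by = −ΔU = nCᵥ(T₁ − T₂).
Cᵥ = 5R/2 = 20.79 J/(mol·K).
W = (2.87)(20.79)(446 − 666) = -13124 J.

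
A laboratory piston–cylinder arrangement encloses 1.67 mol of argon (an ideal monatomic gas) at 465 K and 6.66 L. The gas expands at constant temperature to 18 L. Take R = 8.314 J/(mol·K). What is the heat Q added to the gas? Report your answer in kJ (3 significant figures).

Isothermal ⇒ ΔU = 0, so Q = W = nRT ln(V₂/V₁).
Q = (1.67)(8.314)(465) ln(18/6.66) = 6456 × 0.9943 = 6419 J.

Q ≈ 6.42 kJ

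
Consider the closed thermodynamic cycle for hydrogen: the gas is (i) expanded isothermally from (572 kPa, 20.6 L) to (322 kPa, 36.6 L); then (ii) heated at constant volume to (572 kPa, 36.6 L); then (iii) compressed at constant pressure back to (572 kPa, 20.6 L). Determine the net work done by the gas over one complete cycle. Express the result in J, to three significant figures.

W_net ≈ -2380 J

Leg (i): W = PᵢVᵢ ln(V_f/Vᵢ) = (11783) ln(36.6/20.6) = 6772 J.
Leg (ii): W = 0.
Leg (iii): W = PΔV = (572)(20.6 − 36.6) = -9152 J.
W_net = 6772 − 9152 = -2380 J.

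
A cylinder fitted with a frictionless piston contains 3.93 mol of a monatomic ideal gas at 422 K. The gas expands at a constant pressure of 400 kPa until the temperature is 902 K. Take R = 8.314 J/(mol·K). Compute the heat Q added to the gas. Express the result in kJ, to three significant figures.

Q ≈ 39.2 kJ

Isobaric: W = nRΔT = (3.93)(8.314)(480) = 15684 J.
ΔU = nCᵥΔT with Cᵥ = 3R/2: ΔU = (3.93)(12.47)(480) = 23525 J.
Q = ΔU + W = 23525 + 15684 = 39209 J.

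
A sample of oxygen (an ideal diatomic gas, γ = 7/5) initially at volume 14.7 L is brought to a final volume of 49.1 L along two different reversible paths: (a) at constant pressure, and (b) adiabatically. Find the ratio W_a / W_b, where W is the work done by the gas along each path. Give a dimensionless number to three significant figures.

W_a / W_b ≈ 2.45

Path (a) isobaric: W = P₁(V₂ − V₁) → W_a/(P₁V₁) = 2.34.
Path (b) adiabatic: W = P₁V₁(1 − (V₁/V₂)^(γ−1))/(γ−1) → W_b/(P₁V₁) = 0.9568.
W_a / W_b = 2.34 / 0.9568 = 2.446.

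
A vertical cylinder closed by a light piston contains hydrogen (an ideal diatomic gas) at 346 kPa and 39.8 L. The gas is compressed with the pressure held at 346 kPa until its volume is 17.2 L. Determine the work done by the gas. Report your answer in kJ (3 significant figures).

W ≈ -7.82 kJ

Isobaric: W = P ΔV.
W = (346 kPa)(17.2 − 39.8 L) = (346)(-22.6) = -7820 J.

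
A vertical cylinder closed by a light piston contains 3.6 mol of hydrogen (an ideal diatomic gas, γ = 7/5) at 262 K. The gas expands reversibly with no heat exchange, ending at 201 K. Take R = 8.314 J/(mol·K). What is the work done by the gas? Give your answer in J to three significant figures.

W ≈ 4560 J

Adiabatic ⇒ Q = 0, so W_by = −ΔU = nCᵥ(T₁ − T₂).
Cᵥ = 5R/2 = 20.79 J/(mol·K).
W = (3.6)(20.79)(262 − 201) = 4564 J.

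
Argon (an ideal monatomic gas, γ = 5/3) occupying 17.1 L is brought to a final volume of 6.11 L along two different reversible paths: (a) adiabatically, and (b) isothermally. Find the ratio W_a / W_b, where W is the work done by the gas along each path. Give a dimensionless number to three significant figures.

Path (a) adiabatic: W = P₁V₁(1 − (V₁/V₂)^(γ−1))/(γ−1) → W_a/(P₁V₁) = -1.479.
Path (b) isothermal: W = P₁V₁ ln(V₂/V₁) → W_b/(P₁V₁) = -1.029.
W_a / W_b = -1.479 / -1.029 = 1.437.

W_a / W_b ≈ 1.44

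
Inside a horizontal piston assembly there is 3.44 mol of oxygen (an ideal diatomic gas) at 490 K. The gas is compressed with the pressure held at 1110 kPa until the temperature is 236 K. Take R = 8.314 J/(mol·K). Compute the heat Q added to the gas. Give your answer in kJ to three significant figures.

Q ≈ -25.4 kJ

Isobaric: W = nRΔT = (3.44)(8.314)(-254) = -7264 J.
ΔU = nCᵥΔT with Cᵥ = 5R/2: ΔU = (3.44)(20.79)(-254) = -18161 J.
Q = ΔU + W = -18161 − 7264 = -25426 J.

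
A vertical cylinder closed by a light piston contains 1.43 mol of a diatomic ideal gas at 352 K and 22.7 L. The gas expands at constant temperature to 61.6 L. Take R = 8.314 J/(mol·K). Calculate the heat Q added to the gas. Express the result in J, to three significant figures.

Q ≈ 4180 J

Isothermal ⇒ ΔU = 0, so Q = W = nRT ln(V₂/V₁).
Q = (1.43)(8.314)(352) ln(61.6/22.7) = 4185 × 0.9983 = 4178 J.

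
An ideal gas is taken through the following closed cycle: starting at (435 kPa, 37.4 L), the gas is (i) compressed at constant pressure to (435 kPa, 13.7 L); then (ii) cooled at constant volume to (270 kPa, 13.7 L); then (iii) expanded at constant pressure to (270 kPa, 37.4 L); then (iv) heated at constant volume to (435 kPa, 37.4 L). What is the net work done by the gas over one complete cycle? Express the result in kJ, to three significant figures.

Constant-volume legs do no work.
W(i) = (435)(13.7 − 37.4) = -10310 J; W(iii) = (270)(37.4 − 13.7) = 6399 J.
W_net = -10310 + 6399 = -3910 J (the counter-clockwise enclosed area).

W_net ≈ -3.91 kJ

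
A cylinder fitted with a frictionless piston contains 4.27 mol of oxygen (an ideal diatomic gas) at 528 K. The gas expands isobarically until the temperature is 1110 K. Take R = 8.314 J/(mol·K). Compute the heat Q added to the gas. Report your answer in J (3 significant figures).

Q ≈ 72300 J

Isobaric: W = nRΔT = (4.27)(8.314)(582) = 20661 J.
ΔU = nCᵥΔT with Cᵥ = 5R/2: ΔU = (4.27)(20.79)(582) = 51654 J.
Q = ΔU + W = 51654 + 20661 = 72315 J.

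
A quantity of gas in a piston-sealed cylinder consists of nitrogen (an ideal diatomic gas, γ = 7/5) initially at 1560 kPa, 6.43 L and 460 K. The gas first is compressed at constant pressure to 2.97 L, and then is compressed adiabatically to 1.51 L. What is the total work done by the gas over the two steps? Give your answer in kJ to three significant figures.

W_total ≈ -9.00 kJ

Step 1 (isobaric): W = PΔV = (1560 kPa)(2.97 − 6.43 L) = -5398 J.
After step 1: P = 1560 kPa, V = 2.97 L, T = 212.5 K.
Step 2 (adiabatic): W = (P₁V₁ − P₂V₂)/(γ−1) = (4633 − 6073)/0.4 = -3599 J.
W_total = -5398 − 3599 = -8997 J.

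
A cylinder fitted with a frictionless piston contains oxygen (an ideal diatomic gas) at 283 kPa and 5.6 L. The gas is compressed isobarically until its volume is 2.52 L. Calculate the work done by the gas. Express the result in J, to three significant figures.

Isobaric: W = P ΔV.
W = (283 kPa)(2.52 − 5.6 L) = (283)(-3.08) = -871.6 J.

W ≈ -872 J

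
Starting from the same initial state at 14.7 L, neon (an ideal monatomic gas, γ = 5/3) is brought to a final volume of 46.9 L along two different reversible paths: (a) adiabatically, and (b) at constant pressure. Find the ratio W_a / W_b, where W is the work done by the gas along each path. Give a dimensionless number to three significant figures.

Path (a) adiabatic: W = P₁V₁(1 − (V₁/V₂)^(γ−1))/(γ−1) → W_a/(P₁V₁) = 0.8079.
Path (b) isobaric: W = P₁(V₂ − V₁) → W_b/(P₁V₁) = 2.19.
W_a / W_b = 0.8079 / 2.19 = 0.3688.

W_a / W_b ≈ 0.369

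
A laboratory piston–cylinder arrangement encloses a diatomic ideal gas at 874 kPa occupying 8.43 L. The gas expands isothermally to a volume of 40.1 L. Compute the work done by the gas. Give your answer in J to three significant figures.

W ≈ 11500 J

Isothermal: W = nRT ln(V₂/V₁) = P₁V₁ ln(V₂/V₁).
P₁V₁ = (874 kPa)(8.43 L) = 7368 J.
W = 7368 × ln(40.1/8.43) = 7368 × 1.56
W_by_gas = 11491 J.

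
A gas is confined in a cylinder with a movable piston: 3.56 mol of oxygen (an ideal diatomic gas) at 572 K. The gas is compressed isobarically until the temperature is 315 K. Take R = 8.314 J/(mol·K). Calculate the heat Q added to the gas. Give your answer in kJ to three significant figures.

Isobaric: W = nRΔT = (3.56)(8.314)(-257) = -7607 J.
ΔU = nCᵥΔT with Cᵥ = 5R/2: ΔU = (3.56)(20.79)(-257) = -19017 J.
Q = ΔU + W = -19017 − 7607 = -26623 J.

Q ≈ -26.6 kJ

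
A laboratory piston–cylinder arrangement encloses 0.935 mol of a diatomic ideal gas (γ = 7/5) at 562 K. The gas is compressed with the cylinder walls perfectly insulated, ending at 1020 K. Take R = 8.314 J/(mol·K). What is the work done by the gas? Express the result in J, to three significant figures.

Adiabatic ⇒ Q = 0, so W_by = −ΔU = nCᵥ(T₁ − T₂).
Cᵥ = 5R/2 = 20.79 J/(mol·K).
W = (0.935)(20.79)(562 − 1020) = -8901 J.

W ≈ -8900 J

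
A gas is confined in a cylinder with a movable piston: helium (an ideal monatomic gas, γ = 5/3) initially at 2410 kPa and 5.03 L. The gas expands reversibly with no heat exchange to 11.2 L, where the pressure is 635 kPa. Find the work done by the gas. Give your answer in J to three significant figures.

Adiabatic: W = (P₁V₁ − P₂V₂)/(γ − 1) with γ = 5/3.
P₁V₁ = 12122 J, P₂V₂ = 7112 J.
W = (12122 − 7112) / 0.6667 = 7515 J.

W ≈ 7520 J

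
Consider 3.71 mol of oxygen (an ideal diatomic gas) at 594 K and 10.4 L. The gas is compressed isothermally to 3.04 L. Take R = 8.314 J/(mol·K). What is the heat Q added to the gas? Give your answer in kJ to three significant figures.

Isothermal ⇒ ΔU = 0, so Q = W = nRT ln(V₂/V₁).
Q = (3.71)(8.314)(594) ln(3.04/10.4) = 18322 × -1.23 = -22535 J.

Q ≈ -22.5 kJ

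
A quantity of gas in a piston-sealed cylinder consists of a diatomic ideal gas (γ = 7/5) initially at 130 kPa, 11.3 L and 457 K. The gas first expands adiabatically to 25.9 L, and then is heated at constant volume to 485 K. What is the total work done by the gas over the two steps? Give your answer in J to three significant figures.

W_total ≈ 1040 J

Step 1 (adiabatic): W = (P₁V₁ − P₂V₂)/(γ−1) = (1469 − 1054)/0.4 = 1037 J.
Step 2 (isochoric): W = 0 (constant volume).
W_total = 1037 + 0 = 1037 J.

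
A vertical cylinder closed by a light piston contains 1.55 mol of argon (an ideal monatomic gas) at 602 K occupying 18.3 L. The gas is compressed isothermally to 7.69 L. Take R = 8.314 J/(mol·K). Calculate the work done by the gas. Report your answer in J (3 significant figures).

W ≈ -6730 J

Isothermal: W = nRT ln(V₂/V₁).
W = (1.55)(8.314)(602) × ln(7.69/18.3)
  = 7758 × -0.867
W_by_gas = -6726 J.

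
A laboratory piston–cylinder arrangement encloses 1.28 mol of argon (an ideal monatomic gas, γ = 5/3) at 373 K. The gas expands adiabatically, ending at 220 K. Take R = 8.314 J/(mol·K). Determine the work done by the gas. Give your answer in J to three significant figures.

W ≈ 2440 J

Adiabatic ⇒ Q = 0, so W_by = −ΔU = nCᵥ(T₁ − T₂).
Cᵥ = 3R/2 = 12.47 J/(mol·K).
W = (1.28)(12.47)(373 − 220) = 2442 J.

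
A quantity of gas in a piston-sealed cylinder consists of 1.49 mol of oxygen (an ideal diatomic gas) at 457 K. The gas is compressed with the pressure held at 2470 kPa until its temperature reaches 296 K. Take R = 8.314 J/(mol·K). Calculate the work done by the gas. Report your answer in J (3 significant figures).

Isobaric: W = P ΔV = nR ΔT.
W = (1.49)(8.314)(296 − 457) = -1994 J.

W ≈ -1990 J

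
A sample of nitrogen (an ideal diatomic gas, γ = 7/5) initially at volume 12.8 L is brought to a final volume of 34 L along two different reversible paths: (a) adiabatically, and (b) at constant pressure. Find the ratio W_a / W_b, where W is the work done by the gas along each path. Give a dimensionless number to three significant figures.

Path (a) adiabatic: W = P₁V₁(1 − (V₁/V₂)^(γ−1))/(γ−1) → W_a/(P₁V₁) = 0.8087.
Path (b) isobaric: W = P₁(V₂ − V₁) → W_b/(P₁V₁) = 1.656.
W_a / W_b = 0.8087 / 1.656 = 0.4882.

W_a / W_b ≈ 0.488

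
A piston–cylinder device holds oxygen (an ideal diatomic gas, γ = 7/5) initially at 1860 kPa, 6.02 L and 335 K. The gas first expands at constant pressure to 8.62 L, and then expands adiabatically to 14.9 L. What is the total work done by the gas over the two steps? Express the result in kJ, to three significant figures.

W_total ≈ 12.7 kJ

Step 1 (isobaric): W = PΔV = (1860 kPa)(8.62 − 6.02 L) = 4836 J.
After step 1: P = 1860 kPa, V = 8.62 L, T = 479.7 K.
Step 2 (adiabatic): W = (P₁V₁ − P₂V₂)/(γ−1) = (16033 − 12881)/0.4 = 7881 J.
W_total = 4836 + 7881 = 12717 J.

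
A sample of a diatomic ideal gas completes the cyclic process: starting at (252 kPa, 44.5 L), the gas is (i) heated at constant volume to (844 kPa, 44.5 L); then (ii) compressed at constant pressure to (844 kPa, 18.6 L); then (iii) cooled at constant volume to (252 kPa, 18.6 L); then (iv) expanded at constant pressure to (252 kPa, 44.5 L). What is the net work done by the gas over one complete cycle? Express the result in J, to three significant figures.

Constant-volume legs do no work.
W(ii) = (844)(18.6 − 44.5) = -21860 J; W(iv) = (252)(44.5 − 18.6) = 6527 J.
W_net = -21860 + 6527 = -15333 J (the counter-clockwise enclosed area).

W_net ≈ -15300 J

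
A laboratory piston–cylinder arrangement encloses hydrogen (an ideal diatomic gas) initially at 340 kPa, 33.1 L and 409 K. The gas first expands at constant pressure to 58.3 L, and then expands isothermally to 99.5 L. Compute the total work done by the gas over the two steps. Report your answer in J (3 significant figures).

W_total ≈ 19200 J

Step 1 (isobaric): W = PΔV = (340 kPa)(58.3 − 33.1 L) = 8568 J.
After step 1: P = 340 kPa, V = 58.3 L, T = 720.4 K.
Step 2 (isothermal): W = P₁V₁ ln(V₂/V₁) = (19822) ln(99.5/58.3) = 10596 J.
W_total = 8568 + 10596 = 19164 J.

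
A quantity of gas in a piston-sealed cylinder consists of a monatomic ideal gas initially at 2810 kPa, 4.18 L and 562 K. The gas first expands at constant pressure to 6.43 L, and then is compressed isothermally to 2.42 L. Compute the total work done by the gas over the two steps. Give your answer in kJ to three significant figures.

W_total ≈ -11.3 kJ

Step 1 (isobaric): W = PΔV = (2810 kPa)(6.43 − 4.18 L) = 6322 J.
After step 1: P = 2810 kPa, V = 6.43 L, T = 864.5 K.
Step 2 (isothermal): W = P₁V₁ ln(V₂/V₁) = (18068) ln(2.42/6.43) = -17656 J.
W_total = 6322 − 17656 = -11334 J.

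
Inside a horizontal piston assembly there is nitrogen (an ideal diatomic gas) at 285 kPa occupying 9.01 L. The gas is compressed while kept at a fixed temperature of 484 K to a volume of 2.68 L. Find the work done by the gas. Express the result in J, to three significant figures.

W ≈ -3110 J

Isothermal: W = nRT ln(V₂/V₁) = P₁V₁ ln(V₂/V₁).
P₁V₁ = (285 kPa)(9.01 L) = 2568 J.
W = 2568 × ln(2.68/9.01) = 2568 × -1.213
W_by_gas = -3114 J.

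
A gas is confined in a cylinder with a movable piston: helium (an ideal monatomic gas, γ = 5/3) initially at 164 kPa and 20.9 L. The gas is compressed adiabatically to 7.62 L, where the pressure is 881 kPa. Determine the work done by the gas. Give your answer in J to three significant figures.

Adiabatic: W = (P₁V₁ − P₂V₂)/(γ − 1) with γ = 5/3.
P₁V₁ = 3428 J, P₂V₂ = 6713 J.
W = (3428 − 6713) / 0.6667 = -4928 J.

W ≈ -4930 J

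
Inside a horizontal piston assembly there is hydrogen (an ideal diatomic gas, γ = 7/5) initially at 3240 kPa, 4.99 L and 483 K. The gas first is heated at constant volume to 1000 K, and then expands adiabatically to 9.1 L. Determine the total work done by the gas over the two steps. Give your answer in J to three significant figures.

W_total ≈ 17900 J

Step 1 (isochoric): W = 0 (constant volume).
After step 1: P = 6708 kPa (V unchanged).
Step 2 (adiabatic): W = (P₁V₁ − P₂V₂)/(γ−1) = (33473 − 26322)/0.4 = 17878 J.
W_total = 0 + 17878 = 17878 J.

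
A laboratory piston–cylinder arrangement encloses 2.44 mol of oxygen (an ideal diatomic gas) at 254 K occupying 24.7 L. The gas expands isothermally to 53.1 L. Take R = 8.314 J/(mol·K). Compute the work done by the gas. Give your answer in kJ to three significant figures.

Isothermal: W = nRT ln(V₂/V₁).
W = (2.44)(8.314)(254) × ln(53.1/24.7)
  = 5153 × 0.7654
W_by_gas = 3944 J.

W ≈ 3.94 kJ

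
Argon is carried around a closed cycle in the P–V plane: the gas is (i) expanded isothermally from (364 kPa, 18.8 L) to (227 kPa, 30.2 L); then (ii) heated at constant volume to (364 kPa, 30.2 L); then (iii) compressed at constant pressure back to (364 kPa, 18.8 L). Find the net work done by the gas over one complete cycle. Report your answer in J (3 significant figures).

W_net ≈ -906 J

Leg (i): W = PᵢVᵢ ln(V_f/Vᵢ) = (6843) ln(30.2/18.8) = 3244 J.
Leg (ii): W = 0.
Leg (iii): W = PΔV = (364)(18.8 − 30.2) = -4150 J.
W_net = 3244 − 4150 = -906 J.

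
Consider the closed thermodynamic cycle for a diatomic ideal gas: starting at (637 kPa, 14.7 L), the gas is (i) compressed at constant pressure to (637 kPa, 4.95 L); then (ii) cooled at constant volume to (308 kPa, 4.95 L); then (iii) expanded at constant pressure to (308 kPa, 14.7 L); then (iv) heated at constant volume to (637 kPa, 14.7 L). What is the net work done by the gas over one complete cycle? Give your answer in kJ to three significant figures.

Constant-volume legs do no work.
W(i) = (637)(4.95 − 14.7) = -6211 J; W(iii) = (308)(14.7 − 4.95) = 3003 J.
W_net = -6211 + 3003 = -3208 J (the counter-clockwise enclosed area).

W_net ≈ -3.21 kJ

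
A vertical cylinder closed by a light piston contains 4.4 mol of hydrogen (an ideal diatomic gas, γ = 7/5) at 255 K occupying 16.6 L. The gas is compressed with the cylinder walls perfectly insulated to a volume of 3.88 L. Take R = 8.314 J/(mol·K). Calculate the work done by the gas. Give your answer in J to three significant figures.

Adiabatic: TV^(γ−1) = const with γ = 7/5.
T₂ = T₁ (V₁/V₂)^(γ−1) = 255 × (16.6/3.88)^0.4 = 255 × 1.789 = 456.1 K.
W_by = nCᵥ(T₁ − T₂) = (4.4)(20.79)(255 − 456.1) = -18391 J.

W ≈ -18400 J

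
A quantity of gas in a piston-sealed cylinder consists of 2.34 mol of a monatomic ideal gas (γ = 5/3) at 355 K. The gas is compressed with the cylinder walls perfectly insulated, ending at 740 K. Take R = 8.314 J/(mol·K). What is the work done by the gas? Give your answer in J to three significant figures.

W ≈ -11200 J

Adiabatic ⇒ Q = 0, so W_by = −ΔU = nCᵥ(T₁ − T₂).
Cᵥ = 3R/2 = 12.47 J/(mol·K).
W = (2.34)(12.47)(355 − 740) = -11235 J.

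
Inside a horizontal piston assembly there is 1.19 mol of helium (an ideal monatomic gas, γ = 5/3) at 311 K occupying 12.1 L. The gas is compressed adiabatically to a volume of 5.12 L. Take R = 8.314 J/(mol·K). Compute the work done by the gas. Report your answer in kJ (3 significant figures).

W ≈ -3.57 kJ

Adiabatic: TV^(γ−1) = const with γ = 5/3.
T₂ = T₁ (V₁/V₂)^(γ−1) = 311 × (12.1/5.12)^0.667 = 311 × 1.774 = 551.8 K.
W_by = nCᵥ(T₁ − T₂) = (1.19)(12.47)(311 − 551.8) = -3573 J.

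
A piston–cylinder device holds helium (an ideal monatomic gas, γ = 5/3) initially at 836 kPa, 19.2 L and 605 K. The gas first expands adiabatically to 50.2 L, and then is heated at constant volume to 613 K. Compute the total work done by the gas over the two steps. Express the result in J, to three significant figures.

Step 1 (adiabatic): W = (P₁V₁ − P₂V₂)/(γ−1) = (16051 − 8457)/0.667 = 11391 J.
Step 2 (isochoric): W = 0 (constant volume).
W_total = 11391 + 0 = 11391 J.

W_total ≈ 11400 J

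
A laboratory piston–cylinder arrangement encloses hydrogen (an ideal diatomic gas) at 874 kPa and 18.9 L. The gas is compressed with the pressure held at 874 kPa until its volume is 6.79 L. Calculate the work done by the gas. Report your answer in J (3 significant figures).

W ≈ -10600 J

Isobaric: W = P ΔV.
W = (874 kPa)(6.79 − 18.9 L) = (874)(-12.11) = -10584 J.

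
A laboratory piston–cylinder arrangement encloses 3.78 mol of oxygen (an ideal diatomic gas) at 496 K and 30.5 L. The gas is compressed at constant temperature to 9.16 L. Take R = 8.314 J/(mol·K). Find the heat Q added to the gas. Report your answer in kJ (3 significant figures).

Q ≈ -18.8 kJ

Isothermal ⇒ ΔU = 0, so Q = W = nRT ln(V₂/V₁).
Q = (3.78)(8.314)(496) ln(9.16/30.5) = 15588 × -1.203 = -18750 J.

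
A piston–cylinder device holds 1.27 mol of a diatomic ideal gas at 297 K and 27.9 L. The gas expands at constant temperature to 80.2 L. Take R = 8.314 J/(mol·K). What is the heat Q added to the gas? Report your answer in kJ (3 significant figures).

Isothermal ⇒ ΔU = 0, so Q = W = nRT ln(V₂/V₁).
Q = (1.27)(8.314)(297) ln(80.2/27.9) = 3136 × 1.056 = 3311 J.

Q ≈ 3.31 kJ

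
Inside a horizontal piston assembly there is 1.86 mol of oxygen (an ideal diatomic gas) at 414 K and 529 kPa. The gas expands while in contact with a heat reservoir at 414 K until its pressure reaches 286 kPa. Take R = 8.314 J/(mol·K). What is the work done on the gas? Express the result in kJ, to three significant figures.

W ≈ -3.94 kJ

Isothermal process: W = nRT ln(V₂/V₁) = nRT ln(P₁/P₂).
W = (1.86)(8.314)(414) × ln(529/286)
  = 6402 × ln(1.85) = 6402 × 0.615
W_by_gas = 3937 J; work on gas = −W_by = -3937 J.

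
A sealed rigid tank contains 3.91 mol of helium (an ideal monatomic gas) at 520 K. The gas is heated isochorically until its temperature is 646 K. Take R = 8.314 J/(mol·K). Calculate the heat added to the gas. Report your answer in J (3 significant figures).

Q ≈ 6140 J

Constant volume ⇒ W = 0, so Q = ΔU = nCᵥΔT with Cᵥ = 3R/2 = 12.47 J/(mol·K).
ΔU = (3.91)(12.47)(646 − 520) = 6144 J.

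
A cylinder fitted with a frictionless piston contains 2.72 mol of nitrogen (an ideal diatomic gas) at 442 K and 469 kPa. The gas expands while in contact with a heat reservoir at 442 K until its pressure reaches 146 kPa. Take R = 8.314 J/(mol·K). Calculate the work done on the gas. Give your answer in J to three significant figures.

Isothermal process: W = nRT ln(V₂/V₁) = nRT ln(P₁/P₂).
W = (2.72)(8.314)(442) × ln(469/146)
  = 9995 × ln(3.212) = 9995 × 1.167
W_by_gas = 11665 J; work on gas = −W_by = -11665 J.

W ≈ -11700 J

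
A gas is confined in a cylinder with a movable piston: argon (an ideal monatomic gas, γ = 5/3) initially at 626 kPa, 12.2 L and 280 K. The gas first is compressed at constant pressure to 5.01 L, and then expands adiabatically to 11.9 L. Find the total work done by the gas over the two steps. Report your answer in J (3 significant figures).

W_total ≈ -2440 J

Step 1 (isobaric): W = PΔV = (626 kPa)(5.01 − 12.2 L) = -4501 J.
After step 1: P = 626 kPa, V = 5.01 L, T = 115 K.
Step 2 (adiabatic): W = (P₁V₁ − P₂V₂)/(γ−1) = (3136 − 1762)/0.667 = 2062 J.
W_total = -4501 + 2062 = -2439 J.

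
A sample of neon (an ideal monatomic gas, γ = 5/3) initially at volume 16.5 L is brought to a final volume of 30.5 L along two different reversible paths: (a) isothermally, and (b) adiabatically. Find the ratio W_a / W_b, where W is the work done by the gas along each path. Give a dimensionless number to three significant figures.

Path (a) isothermal: W = P₁V₁ ln(V₂/V₁) → W_a/(P₁V₁) = 0.6144.
Path (b) adiabatic: W = P₁V₁(1 − (V₁/V₂)^(γ−1))/(γ−1) → W_b/(P₁V₁) = 0.5041.
W_a / W_b = 0.6144 / 0.5041 = 1.219.

W_a / W_b ≈ 1.22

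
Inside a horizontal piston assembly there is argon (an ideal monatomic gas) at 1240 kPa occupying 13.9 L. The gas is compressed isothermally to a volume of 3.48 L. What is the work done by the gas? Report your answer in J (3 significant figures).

Isothermal: W = nRT ln(V₂/V₁) = P₁V₁ ln(V₂/V₁).
P₁V₁ = (1240 kPa)(13.9 L) = 17236 J.
W = 17236 × ln(3.48/13.9) = 17236 × -1.385
W_by_gas = -23869 J.

W ≈ -23900 J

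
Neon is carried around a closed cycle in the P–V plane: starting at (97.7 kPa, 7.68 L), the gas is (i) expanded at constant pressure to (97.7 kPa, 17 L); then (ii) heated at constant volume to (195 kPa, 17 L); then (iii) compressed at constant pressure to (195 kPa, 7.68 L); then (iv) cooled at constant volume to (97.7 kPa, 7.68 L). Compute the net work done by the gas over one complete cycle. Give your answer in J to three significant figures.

W_net ≈ -907 J

Constant-volume legs do no work.
W(i) = (97.7)(17 − 7.68) = 910.6 J; W(iii) = (195)(7.68 − 17) = -1817 J.
W_net = 910.6 − 1817 = -906.8 J (the counter-clockwise enclosed area).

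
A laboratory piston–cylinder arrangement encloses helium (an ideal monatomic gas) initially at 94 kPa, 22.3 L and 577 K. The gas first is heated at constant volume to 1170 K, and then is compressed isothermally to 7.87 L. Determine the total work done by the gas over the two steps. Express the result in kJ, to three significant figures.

W_total ≈ -4.43 kJ

Step 1 (isochoric): W = 0 (constant volume).
After step 1: P = 190.6 kPa (V unchanged).
Step 2 (isothermal): W = P₁V₁ ln(V₂/V₁) = (4251) ln(7.87/22.3) = -4427 J.
W_total = 0 − 4427 = -4427 J.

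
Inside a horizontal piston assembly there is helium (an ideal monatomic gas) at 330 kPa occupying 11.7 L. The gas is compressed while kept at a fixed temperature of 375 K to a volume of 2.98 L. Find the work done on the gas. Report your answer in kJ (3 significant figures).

W ≈ 5.28 kJ

Isothermal: W = nRT ln(V₂/V₁) = P₁V₁ ln(V₂/V₁).
P₁V₁ = (330 kPa)(11.7 L) = 3861 J.
W = 3861 × ln(2.98/11.7) = 3861 × -1.368
W_by_gas = -5281 J; work on gas = −W_by = 5281 J.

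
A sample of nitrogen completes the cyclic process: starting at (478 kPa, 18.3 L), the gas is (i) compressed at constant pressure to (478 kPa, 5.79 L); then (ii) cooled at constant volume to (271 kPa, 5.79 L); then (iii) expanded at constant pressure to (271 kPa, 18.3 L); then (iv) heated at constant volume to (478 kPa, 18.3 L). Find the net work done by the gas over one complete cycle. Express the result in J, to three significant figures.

W_net ≈ -2590 J

Constant-volume legs do no work.
W(i) = (478)(5.79 − 18.3) = -5980 J; W(iii) = (271)(18.3 − 5.79) = 3390 J.
W_net = -5980 + 3390 = -2590 J (the counter-clockwise enclosed area).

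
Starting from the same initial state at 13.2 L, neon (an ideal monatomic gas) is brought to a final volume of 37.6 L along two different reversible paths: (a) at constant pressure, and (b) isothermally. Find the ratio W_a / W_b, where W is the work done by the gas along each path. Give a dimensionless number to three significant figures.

W_a / W_b ≈ 1.77

Path (a) isobaric: W = P₁(V₂ − V₁) → W_a/(P₁V₁) = 1.848.
Path (b) isothermal: W = P₁V₁ ln(V₂/V₁) → W_b/(P₁V₁) = 1.047.
W_a / W_b = 1.848 / 1.047 = 1.766.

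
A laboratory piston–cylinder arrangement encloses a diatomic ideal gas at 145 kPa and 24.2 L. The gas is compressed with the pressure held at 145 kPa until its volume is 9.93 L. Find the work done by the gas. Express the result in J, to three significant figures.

Isobaric: W = P ΔV.
W = (145 kPa)(9.93 − 24.2 L) = (145)(-14.27) = -2069 J.

W ≈ -2070 J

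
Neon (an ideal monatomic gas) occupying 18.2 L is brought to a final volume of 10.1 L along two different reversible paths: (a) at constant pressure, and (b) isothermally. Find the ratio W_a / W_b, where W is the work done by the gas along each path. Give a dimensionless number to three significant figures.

W_a / W_b ≈ 0.756

Path (a) isobaric: W = P₁(V₂ − V₁) → W_a/(P₁V₁) = -0.4451.
Path (b) isothermal: W = P₁V₁ ln(V₂/V₁) → W_b/(P₁V₁) = -0.5889.
W_a / W_b = -0.4451 / -0.5889 = 0.7558.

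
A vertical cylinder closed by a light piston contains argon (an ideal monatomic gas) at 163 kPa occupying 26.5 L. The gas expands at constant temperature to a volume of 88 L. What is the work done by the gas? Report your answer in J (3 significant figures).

W ≈ 5180 J

Isothermal: W = nRT ln(V₂/V₁) = P₁V₁ ln(V₂/V₁).
P₁V₁ = (163 kPa)(26.5 L) = 4320 J.
W = 4320 × ln(88/26.5) = 4320 × 1.2
W_by_gas = 5184 J.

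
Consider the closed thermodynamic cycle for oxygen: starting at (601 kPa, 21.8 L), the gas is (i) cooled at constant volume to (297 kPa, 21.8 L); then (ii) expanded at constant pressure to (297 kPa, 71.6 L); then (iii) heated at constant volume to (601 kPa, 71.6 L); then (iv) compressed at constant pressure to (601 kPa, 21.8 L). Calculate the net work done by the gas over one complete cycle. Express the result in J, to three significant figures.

Constant-volume legs do no work.
W(ii) = (297)(71.6 − 21.8) = 14791 J; W(iv) = (601)(21.8 − 71.6) = -29930 J.
W_net = 14791 − 29930 = -15139 J (the counter-clockwise enclosed area).

W_net ≈ -15100 J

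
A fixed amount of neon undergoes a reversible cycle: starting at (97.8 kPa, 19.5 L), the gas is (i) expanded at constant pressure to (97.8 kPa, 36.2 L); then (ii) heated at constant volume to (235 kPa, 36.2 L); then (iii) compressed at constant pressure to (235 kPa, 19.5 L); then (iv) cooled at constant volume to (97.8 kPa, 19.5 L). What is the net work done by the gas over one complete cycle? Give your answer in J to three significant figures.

W_net ≈ -2290 J

Constant-volume legs do no work.
W(i) = (97.8)(36.2 − 19.5) = 1633 J; W(iii) = (235)(19.5 − 36.2) = -3925 J.
W_net = 1633 − 3925 = -2291 J (the counter-clockwise enclosed area).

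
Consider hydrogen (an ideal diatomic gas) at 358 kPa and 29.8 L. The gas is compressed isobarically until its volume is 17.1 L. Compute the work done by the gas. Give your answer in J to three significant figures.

W ≈ -4550 J

Isobaric: W = P ΔV.
W = (358 kPa)(17.1 − 29.8 L) = (358)(-12.7) = -4547 J.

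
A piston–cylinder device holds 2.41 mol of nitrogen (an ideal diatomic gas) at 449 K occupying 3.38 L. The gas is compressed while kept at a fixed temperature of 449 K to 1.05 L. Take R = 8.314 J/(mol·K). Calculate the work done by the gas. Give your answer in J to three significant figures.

Isothermal: W = nRT ln(V₂/V₁).
W = (2.41)(8.314)(449) × ln(1.05/3.38)
  = 8996 × -1.169
W_by_gas = -10518 J.

W ≈ -10500 J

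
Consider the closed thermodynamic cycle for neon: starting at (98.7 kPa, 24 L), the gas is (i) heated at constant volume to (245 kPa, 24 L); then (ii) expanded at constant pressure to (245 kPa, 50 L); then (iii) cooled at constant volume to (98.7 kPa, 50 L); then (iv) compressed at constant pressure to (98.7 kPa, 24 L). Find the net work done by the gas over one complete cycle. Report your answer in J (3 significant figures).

Constant-volume legs do no work.
W(ii) = (245)(50 − 24) = 6370 J; W(iv) = (98.7)(24 − 50) = -2566 J.
W_net = 6370 − 2566 = 3804 J (the clockwise enclosed area).

W_net ≈ 3800 J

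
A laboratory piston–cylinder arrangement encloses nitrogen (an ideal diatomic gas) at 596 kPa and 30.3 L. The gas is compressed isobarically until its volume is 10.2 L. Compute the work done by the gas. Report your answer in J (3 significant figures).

W ≈ -12000 J

Isobaric: W = P ΔV.
W = (596 kPa)(10.2 − 30.3 L) = (596)(-20.1) = -11980 J.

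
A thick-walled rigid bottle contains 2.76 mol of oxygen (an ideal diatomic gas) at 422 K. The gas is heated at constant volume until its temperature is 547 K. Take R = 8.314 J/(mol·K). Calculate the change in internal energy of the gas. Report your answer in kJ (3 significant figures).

ΔU ≈ 7.17 kJ

Constant volume ⇒ W = 0, so Q = ΔU = nCᵥΔT with Cᵥ = 5R/2 = 20.79 J/(mol·K).
ΔU = (2.76)(20.79)(547 − 422) = 7171 J.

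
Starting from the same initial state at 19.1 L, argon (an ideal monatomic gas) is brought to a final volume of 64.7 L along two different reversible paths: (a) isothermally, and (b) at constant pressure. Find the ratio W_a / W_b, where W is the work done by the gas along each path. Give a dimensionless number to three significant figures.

Path (a) isothermal: W = P₁V₁ ln(V₂/V₁) → W_a/(P₁V₁) = 1.22.
Path (b) isobaric: W = P₁(V₂ − V₁) → W_b/(P₁V₁) = 2.387.
W_a / W_b = 1.22 / 2.387 = 0.511.

W_a / W_b ≈ 0.511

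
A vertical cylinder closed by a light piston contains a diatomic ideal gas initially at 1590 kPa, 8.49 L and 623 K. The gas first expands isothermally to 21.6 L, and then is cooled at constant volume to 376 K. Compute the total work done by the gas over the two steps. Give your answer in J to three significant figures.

Step 1 (isothermal): W = P₁V₁ ln(V₂/V₁) = (13499) ln(21.6/8.49) = 12606 J.
Step 2 (isochoric): W = 0 (constant volume).
W_total = 12606 + 0 = 12606 J.

W_total ≈ 12600 J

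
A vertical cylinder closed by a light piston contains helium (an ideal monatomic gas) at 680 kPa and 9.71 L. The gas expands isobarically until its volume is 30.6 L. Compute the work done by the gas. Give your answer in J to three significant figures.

W ≈ 14200 J

Isobaric: W = P ΔV.
W = (680 kPa)(30.6 − 9.71 L) = (680)(20.89) = 14205 J.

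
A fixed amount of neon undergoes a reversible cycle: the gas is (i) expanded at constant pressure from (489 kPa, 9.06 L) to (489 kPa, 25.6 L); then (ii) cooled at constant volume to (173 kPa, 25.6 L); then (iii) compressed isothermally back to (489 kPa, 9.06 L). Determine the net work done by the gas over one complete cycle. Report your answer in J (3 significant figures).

W_net ≈ 3490 J

Leg (i): W = PΔV = (489)(25.6 − 9.06) = 8088 J.
Leg (ii): W = 0.
Leg (iii): W = PᵢVᵢ ln(V_f/Vᵢ) = (4429) ln(9.06/25.6) = -4600 J.
W_net = 8088 − 4600 = 3488 J.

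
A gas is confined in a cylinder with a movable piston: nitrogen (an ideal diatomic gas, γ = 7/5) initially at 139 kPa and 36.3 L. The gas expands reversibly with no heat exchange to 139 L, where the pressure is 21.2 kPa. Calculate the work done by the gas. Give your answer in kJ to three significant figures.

W ≈ 5.25 kJ

Adiabatic: W = (P₁V₁ − P₂V₂)/(γ − 1) with γ = 7/5.
P₁V₁ = 5046 J, P₂V₂ = 2947 J.
W = (5046 − 2947) / 0.4 = 5247 J.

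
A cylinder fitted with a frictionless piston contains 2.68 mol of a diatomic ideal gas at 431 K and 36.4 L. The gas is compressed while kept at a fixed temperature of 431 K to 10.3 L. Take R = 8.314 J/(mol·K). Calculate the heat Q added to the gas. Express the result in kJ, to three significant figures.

Isothermal ⇒ ΔU = 0, so Q = W = nRT ln(V₂/V₁).
Q = (2.68)(8.314)(431) ln(10.3/36.4) = 9603 × -1.262 = -12123 J.

Q ≈ -12.1 kJ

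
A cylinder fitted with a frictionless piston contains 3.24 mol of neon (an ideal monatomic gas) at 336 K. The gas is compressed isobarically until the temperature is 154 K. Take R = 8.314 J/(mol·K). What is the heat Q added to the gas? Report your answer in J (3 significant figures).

Isobaric: W = nRΔT = (3.24)(8.314)(-182) = -4903 J.
ΔU = nCᵥΔT with Cᵥ = 3R/2: ΔU = (3.24)(12.47)(-182) = -7354 J.
Q = ΔU + W = -7354 − 4903 = -12256 J.

Q ≈ -12300 J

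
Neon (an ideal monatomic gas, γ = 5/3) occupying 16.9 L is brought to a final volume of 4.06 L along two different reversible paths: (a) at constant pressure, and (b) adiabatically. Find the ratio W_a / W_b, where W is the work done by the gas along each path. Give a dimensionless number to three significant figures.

W_a / W_b ≈ 0.319

Path (a) isobaric: W = P₁(V₂ − V₁) → W_a/(P₁V₁) = -0.7598.
Path (b) adiabatic: W = P₁V₁(1 − (V₁/V₂)^(γ−1))/(γ−1) → W_b/(P₁V₁) = -2.381.
W_a / W_b = -0.7598 / -2.381 = 0.319.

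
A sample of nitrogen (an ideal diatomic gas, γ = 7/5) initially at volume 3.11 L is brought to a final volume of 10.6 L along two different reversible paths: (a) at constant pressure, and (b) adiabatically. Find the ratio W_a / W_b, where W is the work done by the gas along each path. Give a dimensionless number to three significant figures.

W_a / W_b ≈ 2.48

Path (a) isobaric: W = P₁(V₂ − V₁) → W_a/(P₁V₁) = 2.408.
Path (b) adiabatic: W = P₁V₁(1 − (V₁/V₂)^(γ−1))/(γ−1) → W_b/(P₁V₁) = 0.9692.
W_a / W_b = 2.408 / 0.9692 = 2.485.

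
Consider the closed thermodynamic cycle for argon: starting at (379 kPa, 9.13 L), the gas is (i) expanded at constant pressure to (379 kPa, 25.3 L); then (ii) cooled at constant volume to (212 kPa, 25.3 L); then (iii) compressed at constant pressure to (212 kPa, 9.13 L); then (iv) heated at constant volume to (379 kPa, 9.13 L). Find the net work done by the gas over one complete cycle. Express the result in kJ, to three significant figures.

Constant-volume legs do no work.
W(i) = (379)(25.3 − 9.13) = 6128 J; W(iii) = (212)(9.13 − 25.3) = -3428 J.
W_net = 6128 − 3428 = 2700 J (the clockwise enclosed area).

W_net ≈ 2.70 kJ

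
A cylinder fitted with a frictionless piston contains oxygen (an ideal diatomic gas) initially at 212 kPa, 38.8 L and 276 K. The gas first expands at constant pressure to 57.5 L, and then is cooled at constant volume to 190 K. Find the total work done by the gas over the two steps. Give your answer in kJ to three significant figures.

W_total ≈ 3.96 kJ

Step 1 (isobaric): W = PΔV = (212 kPa)(57.5 − 38.8 L) = 3964 J.
Step 2 (isochoric): W = 0 (constant volume).
W_total = 3964 + 0 = 3964 J.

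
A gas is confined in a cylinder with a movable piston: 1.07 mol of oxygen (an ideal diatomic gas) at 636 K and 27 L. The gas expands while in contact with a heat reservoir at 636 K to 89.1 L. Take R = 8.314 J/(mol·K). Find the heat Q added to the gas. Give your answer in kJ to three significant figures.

Q ≈ 6.76 kJ

Isothermal ⇒ ΔU = 0, so Q = W = nRT ln(V₂/V₁).
Q = (1.07)(8.314)(636) ln(89.1/27) = 5658 × 1.194 = 6755 J.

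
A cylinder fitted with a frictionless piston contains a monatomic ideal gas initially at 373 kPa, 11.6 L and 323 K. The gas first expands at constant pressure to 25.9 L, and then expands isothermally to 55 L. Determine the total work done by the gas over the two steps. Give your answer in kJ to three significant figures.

W_total ≈ 12.6 kJ

Step 1 (isobaric): W = PΔV = (373 kPa)(25.9 − 11.6 L) = 5334 J.
After step 1: P = 373 kPa, V = 25.9 L, T = 721.2 K.
Step 2 (isothermal): W = P₁V₁ ln(V₂/V₁) = (9661) ln(55/25.9) = 7275 J.
W_total = 5334 + 7275 = 12609 J.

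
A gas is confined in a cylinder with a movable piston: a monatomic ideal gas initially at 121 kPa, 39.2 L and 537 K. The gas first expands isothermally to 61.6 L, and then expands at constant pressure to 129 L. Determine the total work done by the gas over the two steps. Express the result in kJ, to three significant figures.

W_total ≈ 7.33 kJ

Step 1 (isothermal): W = P₁V₁ ln(V₂/V₁) = (4743) ln(61.6/39.2) = 2144 J.
After step 1: P = 77 kPa, V = 61.6 L, T = 537 K.
Step 2 (isobaric): W = PΔV = (77 kPa)(129 − 61.6 L) = 5190 J.
W_total = 2144 + 5190 = 7334 J.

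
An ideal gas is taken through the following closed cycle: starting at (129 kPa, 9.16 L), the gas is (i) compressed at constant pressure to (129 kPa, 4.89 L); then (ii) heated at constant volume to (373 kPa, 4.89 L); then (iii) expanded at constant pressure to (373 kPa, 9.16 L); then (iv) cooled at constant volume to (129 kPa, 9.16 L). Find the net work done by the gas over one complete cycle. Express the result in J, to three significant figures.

W_net ≈ 1040 J

Constant-volume legs do no work.
W(i) = (129)(4.89 − 9.16) = -550.8 J; W(iii) = (373)(9.16 − 4.89) = 1593 J.
W_net = -550.8 + 1593 = 1042 J (the clockwise enclosed area).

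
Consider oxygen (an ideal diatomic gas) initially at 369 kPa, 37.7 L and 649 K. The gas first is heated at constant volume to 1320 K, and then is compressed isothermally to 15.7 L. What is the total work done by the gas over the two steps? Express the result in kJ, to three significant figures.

W_total ≈ -24.8 kJ

Step 1 (isochoric): W = 0 (constant volume).
After step 1: P = 750.5 kPa (V unchanged).
Step 2 (isothermal): W = P₁V₁ ln(V₂/V₁) = (28294) ln(15.7/37.7) = -24786 J.
W_total = 0 − 24786 = -24786 J.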